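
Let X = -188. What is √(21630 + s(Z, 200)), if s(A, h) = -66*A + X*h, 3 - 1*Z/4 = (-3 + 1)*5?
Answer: I*√19402 ≈ 139.29*I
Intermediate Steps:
Z = 52 (Z = 12 - 4*(-3 + 1)*5 = 12 - (-8)*5 = 12 - 4*(-10) = 12 + 40 = 52)
s(A, h) = -188*h - 66*A (s(A, h) = -66*A - 188*h = -188*h - 66*A)
√(21630 + s(Z, 200)) = √(21630 + (-188*200 - 66*52)) = √(21630 + (-37600 - 3432)) = √(21630 - 41032) = √(-19402) = I*√19402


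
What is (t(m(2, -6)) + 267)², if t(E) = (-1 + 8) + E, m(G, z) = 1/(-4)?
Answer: 1199025/16 ≈ 74939.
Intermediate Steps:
m(G, z) = -¼
t(E) = 7 + E
(t(m(2, -6)) + 267)² = ((7 - ¼) + 267)² = (27/4 + 267)² = (1095/4)² = 1199025/16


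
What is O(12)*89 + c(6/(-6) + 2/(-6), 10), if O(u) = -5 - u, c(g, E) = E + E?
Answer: -1493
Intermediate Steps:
c(g, E) = 2*E
O(12)*89 + c(6/(-6) + 2/(-6), 10) = (-5 - 1*12)*89 + 2*10 = (-5 - 12)*89 + 20 = -17*89 + 20 = -1513 + 20 = -1493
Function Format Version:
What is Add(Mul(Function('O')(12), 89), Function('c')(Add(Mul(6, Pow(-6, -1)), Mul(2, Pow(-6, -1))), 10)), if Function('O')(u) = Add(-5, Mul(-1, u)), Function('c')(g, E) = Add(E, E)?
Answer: -1493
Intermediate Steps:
Function('c')(g, E) = Mul(2, E)
Add(Mul(Function('O')(12), 89), Function('c')(Add(Mul(6, Pow(-6, -1)), Mul(2, Pow(-6, -1))), 10)) = Add(Mul(Add(-5, Mul(-1, 12)), 89), Mul(2, 10)) = Add(Mul(Add(-5, -12), 89), 20) = Add(Mul(-17, 89), 20) = Add(-1513, 20) = -1493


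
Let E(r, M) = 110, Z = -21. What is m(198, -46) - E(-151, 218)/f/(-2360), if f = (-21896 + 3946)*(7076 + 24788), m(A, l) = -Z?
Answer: 2834627812789/134982276800 ≈ 21.000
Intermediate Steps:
m(A, l) = 21 (m(A, l) = -1*(-21) = 21)
f = -571958800 (f = -17950*31864 = -571958800)
m(198, -46) - E(-151, 218)/f/(-2360) = 21 - 110/(-571958800)/(-2360) = 21 - 110*(-1/571958800)*(-1)/2360 = 21 - (-11)*(-1)/(57195880*2360) = 21 - 1*11/134982276800 = 21 - 11/134982276800 = 2834627812789/134982276800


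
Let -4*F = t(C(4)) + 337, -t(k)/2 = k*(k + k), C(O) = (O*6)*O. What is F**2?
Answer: 1334221729/16 ≈ 8.3389e+7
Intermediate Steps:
C(O) = 6*O**2 (C(O) = (6*O)*O = 6*O**2)
t(k) = -4*k**2 (t(k) = -2*k*(k + k) = -2*k*2*k = -4*k**2)
F = 36527/4 (F = -(-4*(6*4**2)**2 + 337)/4 = -(-4*(6*16)**2 + 337)/4 = -(-4*96**2 + 337)/4 = -(-4*9216 + 337)/4 = -(-36864 + 337)/4 = -1/4*(-36527) = 36527/4 ≈ 9131.8)
F**2 = (36527/4)**2 = 1334221729/16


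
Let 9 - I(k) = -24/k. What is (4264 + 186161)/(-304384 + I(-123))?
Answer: -7807425/12479383 ≈ -0.62563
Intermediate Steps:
I(k) = 9 + 24/k (I(k) = 9 - (-24)/k = 9 + 24/k)
(4264 + 186161)/(-304384 + I(-123)) = (4264 + 186161)/(-304384 + (9 + 24/(-123))) = 190425/(-304384 + (9 + 24*(-1/123))) = 190425/(-304384 + (9 - 8/41)) = 190425/(-304384 + 361/41) = 190425/(-12479383/41) = 190425*(-41/12479383) = -7807425/12479383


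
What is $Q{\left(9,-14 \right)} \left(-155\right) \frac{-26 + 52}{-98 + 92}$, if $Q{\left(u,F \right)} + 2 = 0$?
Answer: $- \frac{4030}{3} \approx -1343.3$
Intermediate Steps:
$Q{\left(u,F \right)} = -2$ ($Q{\left(u,F \right)} = -2 + 0 = -2$)
$Q{\left(9,-14 \right)} \left(-155\right) \frac{-26 + 52}{-98 + 92} = \left(-2\right) \left(-155\right) \frac{-26 + 52}{-98 + 92} = 310 \frac{26}{-6} = 310 \cdot 26 \left(- \frac{1}{6}\right) = 310 \left(- \frac{13}{3}\right) = - \frac{4030}{3}$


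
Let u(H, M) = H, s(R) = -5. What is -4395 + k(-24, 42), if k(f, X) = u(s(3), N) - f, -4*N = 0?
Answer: -4376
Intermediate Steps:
N = 0 (N = -¼*0 = 0)
k(f, X) = -5 - f
-4395 + k(-24, 42) = -4395 + (-5 - 1*(-24)) = -4395 + (-5 + 24) = -4395 + 19 = -4376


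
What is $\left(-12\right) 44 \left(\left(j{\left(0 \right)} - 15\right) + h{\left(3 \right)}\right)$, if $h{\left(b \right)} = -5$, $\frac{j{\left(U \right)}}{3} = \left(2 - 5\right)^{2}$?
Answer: $-3696$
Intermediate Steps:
$j{\left(U \right)} = 27$ ($j{\left(U \right)} = 3 \left(2 - 5\right)^{2} = 3 \left(-3\right)^{2} = 3 \cdot 9 = 27$)
$\left(-12\right) 44 \left(\left(j{\left(0 \right)} - 15\right) + h{\left(3 \right)}\right) = \left(-12\right) 44 \left(\left(27 - 15\right) - 5\right) = - 528 \left(12 - 5\right) = \left(-528\right) 7 = -3696$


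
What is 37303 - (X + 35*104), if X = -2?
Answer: 33665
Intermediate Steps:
37303 - (X + 35*104) = 37303 - (-2 + 35*104) = 37303 - (-2 + 3640) = 37303 - 1*3638 = 37303 - 3638 = 33665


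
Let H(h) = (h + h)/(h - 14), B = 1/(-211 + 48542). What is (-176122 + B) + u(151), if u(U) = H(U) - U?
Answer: -1167150103632/6621347 ≈ -1.7627e+5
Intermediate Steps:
B = 1/48331 ≈ 2.0691e-5
H(h) = 2*h/(-14 + h) (H(h) = (2*h)/(-14 + h) = 2*h/(-14 + h))
u(U) = -U + 2*U/(-14 + U) (u(U) = 2*U/(-14 + U) - U = -U + 2*U/(-14 + U))
(-176122 + B) + u(151) = (-176122 + 1/48331) + 151*(16 - 1*151)/(-14 + 151) = -8512152381/48331 + 151*(16 - 151)/137 = -8512152381/48331 + 151*(1/137)*(-135) = -8512152381/48331 - 20385/137 = -1167150103632/6621347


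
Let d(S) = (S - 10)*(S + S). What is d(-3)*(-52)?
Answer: -4056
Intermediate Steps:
d(S) = 2*S*(-10 + S) (d(S) = (-10 + S)*(2*S) = 2*S*(-10 + S))
d(-3)*(-52) = (2*(-3)*(-10 - 3))*(-52) = (2*(-3)*(-13))*(-52) = 78*(-52) = -4056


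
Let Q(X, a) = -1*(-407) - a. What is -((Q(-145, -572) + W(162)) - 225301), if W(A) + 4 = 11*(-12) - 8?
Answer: 224466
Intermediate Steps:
Q(X, a) = 407 - a
W(A) = -144 (W(A) = -4 + (11*(-12) - 8) = -4 + (-132 - 8) = -4 - 140 = -144)
-((Q(-145, -572) + W(162)) - 225301) = -(((407 - 1*(-572)) - 144) - 225301) = -(((407 + 572) - 144) - 225301) = -((979 - 144) - 225301) = -(835 - 225301) = -1*(-224466) = 224466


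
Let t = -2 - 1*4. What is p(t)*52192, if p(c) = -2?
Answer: -104384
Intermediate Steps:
t = -6 (t = -2 - 4 = -6)
p(t)*52192 = -2*52192 = -104384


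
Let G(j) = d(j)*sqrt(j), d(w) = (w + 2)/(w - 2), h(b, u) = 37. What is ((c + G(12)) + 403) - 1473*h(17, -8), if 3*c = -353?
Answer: -162647/3 + 14*sqrt(3)/5 ≈ -54211.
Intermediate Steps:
c = -353/3 (c = (1/3)*(-353) = -353/3 ≈ -117.67)
d(w) = (2 + w)/(-2 + w)
G(j) = sqrt(j)*(2 + j)/(-2 + j) (G(j) = ((2 + j)/(-2 + j))*sqrt(j) = sqrt(j)*(2 + j)/(-2 + j))
((c + G(12)) + 403) - 1473*h(17, -8) = ((-353/3 + sqrt(12)*(2 + 12)/(-2 + 12)) + 403) - 1473*37 = ((-353/3 + (2*sqrt(3))*14/10) + 403) - 54501 = ((-353/3 + (2*sqrt(3))*(1/10)*14) + 403) - 54501 = ((-353/3 + 14*sqrt(3)/5) + 403) - 54501 = (856/3 + 14*sqrt(3)/5) - 54501 = -162647/3 + 14*sqrt(3)/5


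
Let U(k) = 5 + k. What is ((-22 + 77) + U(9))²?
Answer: 4761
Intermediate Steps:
((-22 + 77) + U(9))² = ((-22 + 77) + (5 + 9))² = (55 + 14)² = 69² = 4761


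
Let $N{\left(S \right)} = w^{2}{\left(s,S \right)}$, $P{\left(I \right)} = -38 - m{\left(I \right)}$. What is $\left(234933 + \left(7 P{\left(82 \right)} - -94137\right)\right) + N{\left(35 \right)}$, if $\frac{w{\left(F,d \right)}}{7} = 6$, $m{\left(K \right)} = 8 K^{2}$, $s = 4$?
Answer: $-45976$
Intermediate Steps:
$w{\left(F,d \right)} = 42$ ($w{\left(F,d \right)} = 7 \cdot 6 = 42$)
$P{\left(I \right)} = -38 - 8 I^{2}$
$N{\left(S \right)} = 1764$ ($N{\left(S \right)} = 42^{2} = 1764$)
$\left(234933 + \left(7 P{\left(82 \right)} - -94137\right)\right) + N{\left(35 \right)} = \left(234933 + \left(7 \left(-38 - 8 \cdot 82^{2}\right) - -94137\right)\right) + 1764 = \left(234933 + \left(7 \left(-38 - 53792\right) + 94137\right)\right) + 1764 = \left(234933 + \left(7 \left(-53830\right) + 94137\right)\right) + 1764 = \left(234933 + \left(-376810 + 94137\right)\right) + 1764 = \left(234933 - 282673\right) + 1764 = -47740 + 1764 = -45976$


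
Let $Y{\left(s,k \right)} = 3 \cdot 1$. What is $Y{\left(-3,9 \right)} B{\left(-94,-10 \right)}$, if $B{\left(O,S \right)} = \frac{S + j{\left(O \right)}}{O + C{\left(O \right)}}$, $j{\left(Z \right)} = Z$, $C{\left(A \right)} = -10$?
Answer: $3$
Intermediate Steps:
$Y{\left(s,k \right)} = 3$
$B{\left(O,S \right)} = \frac{O + S}{-10 + O}$ ($B{\left(O,S \right)} = \frac{S + O}{O - 10} = \frac{O + S}{-10 + O}$)
$Y{\left(-3,9 \right)} B{\left(-94,-10 \right)} = 3 \frac{-94 - 10}{-10 - 94} = 3 \frac{1}{-104} \left(-104\right) = 3 \left(\left(- \frac{1}{104}\right) \left(-104\right)\right) = 3 \cdot 1 = 3$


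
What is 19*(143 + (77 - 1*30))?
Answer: 3610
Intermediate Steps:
19*(143 + (77 - 1*30)) = 19*(143 + (77 - 30)) = 19*(143 + 47) = 19*190 = 3610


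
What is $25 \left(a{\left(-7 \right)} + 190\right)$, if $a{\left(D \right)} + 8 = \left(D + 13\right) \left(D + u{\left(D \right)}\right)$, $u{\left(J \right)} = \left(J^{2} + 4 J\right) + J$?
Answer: $5600$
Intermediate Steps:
$u{\left(J \right)} = J^{2} + 5 J$
$a{\left(D \right)} = -8 + \left(13 + D\right) \left(D + D \left(5 + D\right)\right)$ ($a{\left(D \right)} = -8 + \left(D + 13\right) \left(D + D \left(5 + D\right)\right) = -8 + \left(13 + D\right) \left(D + D \left(5 + D\right)\right)$)
$25 \left(a{\left(-7 \right)} + 190\right) = 25 \left(\left(-8 + \left(-7\right)^{3} + 19 \left(-7\right)^{2} + 78 \left(-7\right)\right) + 190\right) = 25 \left(\left(-8 - 343 + 19 \cdot 49 - 546\right) + 190\right) = 25 \left(\left(-8 - 343 + 931 - 546\right) + 190\right) = 25 \left(34 + 190\right) = 25 \cdot 224 = 5600$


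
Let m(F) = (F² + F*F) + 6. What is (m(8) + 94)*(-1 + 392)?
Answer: 89148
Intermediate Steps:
m(F) = 6 + 2*F² (m(F) = (F² + F²) + 6 = 2*F² + 6 = 6 + 2*F²)
(m(8) + 94)*(-1 + 392) = ((6 + 2*8²) + 94)*(-1 + 392) = ((6 + 2*64) + 94)*391 = ((6 + 128) + 94)*391 = (134 + 94)*391 = 228*391 = 89148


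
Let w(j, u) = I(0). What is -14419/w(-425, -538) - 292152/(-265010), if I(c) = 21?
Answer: -1907521999/2782605 ≈ -685.52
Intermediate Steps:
w(j, u) = 21
-14419/w(-425, -538) - 292152/(-265010) = -14419/21 - 292152/(-265010) = -14419*1/21 - 292152*(-1/265010) = -14419/21 + 146076/132505 = -1907521999/2782605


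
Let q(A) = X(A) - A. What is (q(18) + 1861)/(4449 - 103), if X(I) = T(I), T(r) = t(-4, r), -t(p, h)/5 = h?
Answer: 1753/4346 ≈ 0.40336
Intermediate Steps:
t(p, h) = -5*h
T(r) = -5*r
X(I) = -5*I
q(A) = -6*A (q(A) = -5*A - A = -6*A)
(q(18) + 1861)/(4449 - 103) = (-6*18 + 1861)/(4449 - 103) = (-108 + 1861)/4346 = 1753*(1/4346) = 1753/4346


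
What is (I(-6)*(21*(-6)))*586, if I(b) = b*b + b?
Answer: -2215080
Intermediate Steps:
I(b) = b + b**2 (I(b) = b**2 + b = b + b**2)
(I(-6)*(21*(-6)))*586 = ((-6*(1 - 6))*(21*(-6)))*586 = (-6*(-5)*(-126))*586 = (30*(-126))*586 = -3780*586 = -2215080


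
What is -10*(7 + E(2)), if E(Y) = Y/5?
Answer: -74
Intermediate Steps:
E(Y) = Y/5 (E(Y) = Y*(⅕) = Y/5)
-10*(7 + E(2)) = -10*(7 + (⅕)*2) = -10*(7 + ⅖) = -10*37/5 = -74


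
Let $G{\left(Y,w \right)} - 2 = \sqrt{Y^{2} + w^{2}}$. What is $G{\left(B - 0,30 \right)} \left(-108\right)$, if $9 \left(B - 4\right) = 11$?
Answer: $-216 - 12 \sqrt{75109} \approx -3504.7$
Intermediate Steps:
$B = \frac{47}{9}$ ($B = 4 + \frac{1}{9} \cdot 11 = 4 + \frac{11}{9} = \frac{47}{9} \approx 5.2222$)
$G{\left(Y,w \right)} = 2 + \sqrt{Y^{2} + w^{2}}$
$G{\left(B - 0,30 \right)} \left(-108\right) = \left(2 + \sqrt{\left(\frac{47}{9} - 0\right)^{2} + 30^{2}}\right) \left(-108\right) = \left(2 + \sqrt{\left(\frac{47}{9} + \left(-2 + 2\right)\right)^{2} + 900}\right) \left(-108\right) = \left(2 + \sqrt{\left(\frac{47}{9} + 0\right)^{2} + 900}\right) \left(-108\right) = \left(2 + \sqrt{\left(\frac{47}{9}\right)^{2} + 900}\right) \left(-108\right) = \left(2 + \sqrt{\frac{2209}{81} + 900}\right) \left(-108\right) = \left(2 + \sqrt{\frac{75109}{81}}\right) \left(-108\right) = \left(2 + \frac{\sqrt{75109}}{9}\right) \left(-108\right) = -216 - 12 \sqrt{75109}$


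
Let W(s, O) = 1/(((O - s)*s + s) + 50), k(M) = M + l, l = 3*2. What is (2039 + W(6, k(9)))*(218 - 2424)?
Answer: -247392973/55 ≈ -4.4981e+6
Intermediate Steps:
l = 6
k(M) = 6 + M (k(M) = M + 6 = 6 + M)
W(s, O) = 1/(50 + s + s*(O - s)) (W(s, O) = 1/((s*(O - s) + s) + 50) = 1/((s + s*(O - s)) + 50) = 1/(50 + s + s*(O - s)))
(2039 + W(6, k(9)))*(218 - 2424) = (2039 + 1/(50 + 6 - 1*6**2 + (6 + 9)*6))*(218 - 2424) = (2039 + 1/(50 + 6 - 1*36 + 15*6))*(-2206) = (2039 + 1/(50 + 6 - 36 + 90))*(-2206) = (2039 + 1/110)*(-2206) = (224291/110)*(-2206) = -247392973/55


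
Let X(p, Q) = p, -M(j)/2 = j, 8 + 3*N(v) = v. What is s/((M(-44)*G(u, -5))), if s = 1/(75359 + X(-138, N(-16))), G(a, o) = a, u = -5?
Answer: -1/33097240 ≈ -3.0214e-8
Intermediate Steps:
N(v) = -8/3 + v/3
M(j) = -2*j
s = 1/75221 (s = 1/(75359 - 138) = 1/75221 ≈ 1.3294e-5)
s/((M(-44)*G(u, -5))) = 1/(75221*((-2*(-44)*(-5)))) = 1/(75221*((88*(-5)))) = (1/75221)/(-440) = (1/75221)*(-1/440) = -1/33097240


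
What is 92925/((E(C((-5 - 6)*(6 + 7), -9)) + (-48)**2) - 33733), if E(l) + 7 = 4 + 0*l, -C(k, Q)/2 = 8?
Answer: -92925/31432 ≈ -2.9564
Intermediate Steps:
C(k, Q) = -16 (C(k, Q) = -2*8 = -16)
E(l) = -3 (E(l) = -7 + (4 + 0*l) = -7 + (4 + 0) = -7 + 4 = -3)
92925/((E(C((-5 - 6)*(6 + 7), -9)) + (-48)**2) - 33733) = 92925/((-3 + (-48)**2) - 33733) = 92925/((-3 + 2304) - 33733) = 92925/(2301 - 33733) = 92925/(-31432) = 92925*(-1/31432) = -92925/31432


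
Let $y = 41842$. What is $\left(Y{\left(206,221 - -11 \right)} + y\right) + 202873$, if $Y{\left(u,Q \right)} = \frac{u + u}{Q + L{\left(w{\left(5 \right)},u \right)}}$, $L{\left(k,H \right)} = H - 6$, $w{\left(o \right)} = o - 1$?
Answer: $\frac{26429323}{108} \approx 2.4472 \cdot 10^{5}$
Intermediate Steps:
$w{\left(o \right)} = -1 + o$
$L{\left(k,H \right)} = -6 + H$ ($L{\left(k,H \right)} = H - 6 = -6 + H$)
$Y{\left(u,Q \right)} = \frac{2 u}{-6 + Q + u}$ ($Y{\left(u,Q \right)} = \frac{u + u}{Q + \left(-6 + u\right)} = \frac{2 u}{-6 + Q + u}$)
$\left(Y{\left(206,221 - -11 \right)} + y\right) + 202873 = \left(2 \cdot 206 \frac{1}{-6 + \left(221 - -11\right) + 206} + 41842\right) + 202873 = \left(2 \cdot 206 \frac{1}{-6 + \left(221 + 11\right) + 206} + 41842\right) + 202873 = \left(2 \cdot 206 \frac{1}{-6 + 232 + 206} + 41842\right) + 202873 = \left(2 \cdot 206 \cdot \frac{1}{432} + 41842\right) + 202873 = \left(\frac{103}{108} + 41842\right) + 202873 = \frac{4519039}{108} + 202873 = \frac{26429323}{108}$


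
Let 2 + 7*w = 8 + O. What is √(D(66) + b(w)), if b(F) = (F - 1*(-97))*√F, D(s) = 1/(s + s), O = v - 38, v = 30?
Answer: √(1617 + 2949012*I*√14)/462 ≈ 5.0845 + 5.0837*I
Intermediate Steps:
O = -8 (O = 30 - 38 = -8)
D(s) = 1/(2*s)
w = -2/7 (w = -2/7 + (8 - 8)/7 = -2/7 + (⅐)*0 = -2/7 + 0 = -2/7 ≈ -0.28571)
b(F) = √F*(97 + F) (b(F) = (F + 97)*√F = (97 + F)*√F = √F*(97 + F))
√(D(66) + b(w)) = √((½)/66 + √(-2/7)*(97 - 2/7)) = √((½)*(1/66) + (I*√14/7)*(677/7)) = √(1/132 + 677*I*√14/49)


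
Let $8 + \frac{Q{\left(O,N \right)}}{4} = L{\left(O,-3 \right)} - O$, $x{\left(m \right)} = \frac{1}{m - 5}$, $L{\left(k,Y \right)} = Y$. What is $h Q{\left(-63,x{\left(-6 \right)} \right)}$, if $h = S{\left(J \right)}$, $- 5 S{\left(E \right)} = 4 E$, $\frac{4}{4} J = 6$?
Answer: $- \frac{4992}{5} \approx -998.4$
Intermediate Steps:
$J = 6$
$x{\left(m \right)} = \frac{1}{-5 + m}$
$S{\left(E \right)} = - \frac{4 E}{5}$
$Q{\left(O,N \right)} = -44 - 4 O$ ($Q{\left(O,N \right)} = -32 + 4 \left(-3 - O\right) = -32 - \left(12 + 4 O\right) = -44 - 4 O$)
$h = - \frac{24}{5}$ ($h = \left(- \frac{4}{5}\right) 6 = - \frac{24}{5} \approx -4.8$)
$h Q{\left(-63,x{\left(-6 \right)} \right)} = - \frac{24 \left(-44 - -252\right)}{5} = - \frac{24 \left(-44 + 252\right)}{5} = \left(- \frac{24}{5}\right) 208 = - \frac{4992}{5}$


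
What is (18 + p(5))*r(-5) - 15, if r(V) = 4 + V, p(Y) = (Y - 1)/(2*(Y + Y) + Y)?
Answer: -829/25 ≈ -33.160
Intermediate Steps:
p(Y) = (-1 + Y)/(5*Y) (p(Y) = (-1 + Y)/(2*(2*Y) + Y) = (-1 + Y)/(4*Y + Y) = (-1 + Y)/((5*Y)) = (-1 + Y)*(1/(5*Y)) = (-1 + Y)/(5*Y))
(18 + p(5))*r(-5) - 15 = (18 + (⅕)*(-1 + 5)/5)*(4 - 5) - 15 = (18 + (⅕)*(⅕)*4)*(-1) - 15 = (18 + 4/25)*(-1) - 15 = (454/25)*(-1) - 15 = -454/25 - 15 = -829/25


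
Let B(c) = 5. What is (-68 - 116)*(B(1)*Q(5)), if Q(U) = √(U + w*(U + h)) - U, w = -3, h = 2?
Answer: 4600 - 3680*I ≈ 4600.0 - 3680.0*I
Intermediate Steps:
Q(U) = √(-6 - 2*U) - U (Q(U) = √(U - 3*(U + 2)) - U = √(U - 3*(2 + U)) - U = √(U + (-6 - 3*U)) - U = √(-6 - 2*U) - U)
(-68 - 116)*(B(1)*Q(5)) = (-68 - 116)*(5*(√(-6 - 2*5) - 1*5)) = -920*(√(-6 - 10) - 5) = -920*(√(-16) - 5) = -920*(4*I - 5) = -920*(-5 + 4*I) = -184*(-25 + 20*I) = 4600 - 3680*I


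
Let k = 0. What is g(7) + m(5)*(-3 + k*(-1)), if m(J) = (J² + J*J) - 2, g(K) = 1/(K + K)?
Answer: -2015/14 ≈ -143.93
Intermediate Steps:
g(K) = 1/(2*K)
m(J) = -2 + 2*J² (m(J) = (J² + J²) - 2 = 2*J² - 2 = -2 + 2*J²)
g(7) + m(5)*(-3 + k*(-1)) = (½)/7 + (-2 + 2*5²)*(-3 + 0*(-1)) = (½)*(⅐) + (-2 + 2*25)*(-3 + 0) = 1/14 + (-2 + 50)*(-3) = 1/14 + 48*(-3) = 1/14 - 144 = -2015/14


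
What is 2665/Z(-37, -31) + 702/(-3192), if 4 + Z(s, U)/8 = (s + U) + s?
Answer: -379951/115976 ≈ -3.2761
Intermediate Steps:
Z(s, U) = -32 + 8*U + 16*s (Z(s, U) = -32 + 8*((s + U) + s) = -32 + 8*((U + s) + s) = -32 + 8*(U + 2*s) = -32 + (8*U + 16*s) = -32 + 8*U + 16*s)
2665/Z(-37, -31) + 702/(-3192) = 2665/(-32 + 8*(-31) + 16*(-37)) + 702/(-3192) = 2665/(-32 - 248 - 592) + 702*(-1/3192) = 2665/(-872) - 117/532 = 2665*(-1/872) - 117/532 = -2665/872 - 117/532 = -379951/115976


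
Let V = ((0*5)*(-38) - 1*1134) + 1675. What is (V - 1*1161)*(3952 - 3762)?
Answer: -117800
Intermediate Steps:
V = 541 (V = (0*(-38) - 1134) + 1675 = (0 - 1134) + 1675 = -1134 + 1675 = 541)
(V - 1*1161)*(3952 - 3762) = (541 - 1*1161)*(3952 - 3762) = (541 - 1161)*190 = -620*190 = -117800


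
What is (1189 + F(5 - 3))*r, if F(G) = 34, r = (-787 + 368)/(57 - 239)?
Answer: 512437/182 ≈ 2815.6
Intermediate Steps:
r = 419/182 (r = -419/(-182) = -419*(-1/182) = 419/182 ≈ 2.3022)
(1189 + F(5 - 3))*r = (1189 + 34)*(419/182) = 1223*(419/182) = 512437/182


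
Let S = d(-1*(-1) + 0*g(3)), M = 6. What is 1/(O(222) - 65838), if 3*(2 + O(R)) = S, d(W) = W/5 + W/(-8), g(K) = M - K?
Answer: -40/2633599 ≈ -1.5188e-5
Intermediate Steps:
g(K) = 6 - K
d(W) = 3*W/40 (d(W) = W*(⅕) + W*(-⅛) = W/5 - W/8 = 3*W/40)
S = 3/40 (S = 3*(-1*(-1) + 0*(6 - 1*3))/40 = 3*(1 + 0*(6 - 3))/40 = 3*(1 + 0*3)/40 = 3*(1 + 0)/40 = (3/40)*1 = 3/40 ≈ 0.075000)
O(R) = -79/40 (O(R) = -2 + (⅓)*(3/40) = -2 + 1/40 = -79/40)
1/(O(222) - 65838) = 1/(-79/40 - 65838) = 1/(-2633599/40) = -40/2633599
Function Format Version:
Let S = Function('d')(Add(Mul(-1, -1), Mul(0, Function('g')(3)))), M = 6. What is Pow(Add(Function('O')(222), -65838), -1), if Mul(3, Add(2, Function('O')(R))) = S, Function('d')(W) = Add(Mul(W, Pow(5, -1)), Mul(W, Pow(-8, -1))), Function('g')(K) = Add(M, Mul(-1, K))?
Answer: Rational(-40, 2633599) ≈ -1.5188e-5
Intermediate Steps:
Function('g')(K) = Add(6, Mul(-1, K))
Function('d')(W) = Mul(Rational(3, 40), W) (Function('d')(W) = Add(Mul(W, Rational(1, 5)), Mul(W, Rational(-1, 8))) = Add(Mul(Rational(1, 5), W), Mul(Rational(-1, 8), W)) = Mul(Rational(3, 40), W))
S = Rational(3, 40) (S = Mul(Rational(3, 40), Add(Mul(-1, -1), Mul(0, Add(6, Mul(-1, 3))))) = Mul(Rational(3, 40), Add(1, Mul(0, Add(6, -3)))) = Mul(Rational(3, 40), Add(1, Mul(0, 3))) = Mul(Rational(3, 40), Add(1, 0)) = Mul(Rational(3, 40), 1) = Rational(3, 40) ≈ 0.075000)
Function('O')(R) = Rational(-79, 40) (Function('O')(R) = Add(-2, Mul(Rational(1, 3), Rational(3, 40))) = Add(-2, Rational(1, 40)) = Rational(-79, 40))
Pow(Add(Function('O')(222), -65838), -1) = Pow(Add(Rational(-79, 40), -65838), -1) = Pow(Rational(-2633599, 40), -1) = Rational(-40, 2633599)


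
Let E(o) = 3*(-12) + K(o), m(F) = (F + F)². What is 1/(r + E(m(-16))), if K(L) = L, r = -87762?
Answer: -1/86774 ≈ -1.1524e-5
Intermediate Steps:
m(F) = 4*F² (m(F) = (2*F)² = 4*F²)
E(o) = -36 + o (E(o) = 3*(-12) + o = -36 + o)
1/(r + E(m(-16))) = 1/(-87762 + (-36 + 4*(-16)²)) = 1/(-87762 + (-36 + 4*256)) = 1/(-87762 + (-36 + 1024)) = 1/(-87762 + 988) = 1/(-86774) = -1/86774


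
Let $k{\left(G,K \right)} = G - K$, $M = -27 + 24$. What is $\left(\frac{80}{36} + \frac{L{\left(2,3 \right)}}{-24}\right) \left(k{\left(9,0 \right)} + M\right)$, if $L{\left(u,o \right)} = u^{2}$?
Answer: $\frac{37}{3} \approx 12.333$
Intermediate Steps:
$M = -3$
$\left(\frac{80}{36} + \frac{L{\left(2,3 \right)}}{-24}\right) \left(k{\left(9,0 \right)} + M\right) = \left(\frac{80}{36} + \frac{2^{2}}{-24}\right) \left(\left(9 - 0\right) - 3\right) = \left(80 \cdot \frac{1}{36} + 4 \left(- \frac{1}{24}\right)\right) \left(\left(9 + 0\right) - 3\right) = \left(\frac{20}{9} - \frac{1}{6}\right) \left(9 - 3\right) = \frac{37}{18} \cdot 6 = \frac{37}{3}$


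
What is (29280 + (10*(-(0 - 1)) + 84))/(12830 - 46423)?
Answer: -29374/33593 ≈ -0.87441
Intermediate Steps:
(29280 + (10*(-(0 - 1)) + 84))/(12830 - 46423) = (29280 + (10*(-1*(-1)) + 84))/(-33593) = (29280 + (10*1 + 84))*(-1/33593) = (29280 + (10 + 84))*(-1/33593) = (29280 + 94)*(-1/33593) = 29374*(-1/33593) = -29374/33593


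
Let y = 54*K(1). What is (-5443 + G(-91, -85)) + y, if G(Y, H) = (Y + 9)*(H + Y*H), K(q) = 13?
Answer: -632041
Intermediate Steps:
G(Y, H) = (9 + Y)*(H + H*Y)
y = 702 (y = 54*13 = 702)
(-5443 + G(-91, -85)) + y = (-5443 - 85*(9 + (-91)**2 + 10*(-91))) + 702 = (-5443 - 85*(9 + 8281 - 910)) + 702 = (-5443 - 85*7380) + 702 = (-5443 - 627300) + 702 = -632743 + 702 = -632041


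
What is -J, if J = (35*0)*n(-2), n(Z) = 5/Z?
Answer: 0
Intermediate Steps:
J = 0 (J = (35*0)*(5/(-2)) = 0*(5*(-1/2)) = 0*(-5/2) = 0)
-J = -1*0 = 0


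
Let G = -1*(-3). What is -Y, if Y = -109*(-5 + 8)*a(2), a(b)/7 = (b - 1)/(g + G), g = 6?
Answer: 763/3 ≈ 254.33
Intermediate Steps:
G = 3
a(b) = -7/9 + 7*b/9 (a(b) = 7*((b - 1)/(6 + 3)) = 7*((-1 + b)/9) = 7*((-1 + b)*(1/9)) = 7*(-1/9 + b/9) = -7/9 + 7*b/9)
Y = -763/3 (Y = -109*(-5 + 8)*(-7/9 + (7/9)*2) = -327*(-7/9 + 14/9) = -327*7/9 = -109*7/3 = -763/3 ≈ -254.33)
-Y = -1*(-763/3) = 763/3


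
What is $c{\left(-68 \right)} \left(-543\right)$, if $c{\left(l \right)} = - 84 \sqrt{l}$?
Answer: $91224 i \sqrt{17} \approx 3.7613 \cdot 10^{5} i$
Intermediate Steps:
$c{\left(-68 \right)} \left(-543\right) = - 84 \sqrt{-68} \left(-543\right) = - 84 \cdot 2 i \sqrt{17} \left(-543\right) = - 168 i \sqrt{17} \left(-543\right) = 91224 i \sqrt{17}$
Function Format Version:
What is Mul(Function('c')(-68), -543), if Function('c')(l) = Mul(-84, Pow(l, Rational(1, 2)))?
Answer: Mul(91224, I, Pow(17, Rational(1, 2))) ≈ Mul(3.7613e+5, I)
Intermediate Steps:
Mul(Function('c')(-68), -543) = Mul(Mul(-84, Pow(-68, Rational(1, 2))), -543) = Mul(Mul(-84, Mul(2, I, Pow(17, Rational(1, 2)))), -543) = Mul(Mul(-168, I, Pow(17, Rational(1, 2))), -543) = Mul(91224, I, Pow(17, Rational(1, 2)))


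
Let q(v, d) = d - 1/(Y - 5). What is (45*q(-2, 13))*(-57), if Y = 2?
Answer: -34200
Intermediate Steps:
q(v, d) = 1/3 + d (q(v, d) = d - 1/(2 - 5) = d - 1/(-3) = d - 1*(-1/3) = d + 1/3 = 1/3 + d)
(45*q(-2, 13))*(-57) = (45*(1/3 + 13))*(-57) = (45*(40/3))*(-57) = 600*(-57) = -34200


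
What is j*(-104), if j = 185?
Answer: -19240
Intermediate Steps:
j*(-104) = 185*(-104) = -19240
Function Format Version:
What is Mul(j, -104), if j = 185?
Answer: -19240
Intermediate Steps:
Mul(j, -104) = Mul(185, -104) = -19240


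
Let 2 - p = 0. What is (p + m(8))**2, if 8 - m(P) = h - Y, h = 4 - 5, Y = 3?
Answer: 196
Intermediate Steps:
p = 2 (p = 2 - 1*0 = 2 + 0 = 2)
h = -1
m(P) = 12 (m(P) = 8 - (-1 - 1*3) = 8 - (-1 - 3) = 8 - 1*(-4) = 8 + 4 = 12)
(p + m(8))**2 = (2 + 12)**2 = 14**2 = 196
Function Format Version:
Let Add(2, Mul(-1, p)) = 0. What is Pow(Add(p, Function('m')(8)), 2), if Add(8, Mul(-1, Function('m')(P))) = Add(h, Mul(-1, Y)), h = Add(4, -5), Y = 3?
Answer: 196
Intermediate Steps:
p = 2 (p = Add(2, Mul(-1, 0)) = Add(2, 0) = 2)
h = -1
Function('m')(P) = 12 (Function('m')(P) = Add(8, Mul(-1, Add(-1, Mul(-1, 3)))) = Add(8, Mul(-1, Add(-1, -3))) = Add(8, Mul(-1, -4)) = Add(8, 4) = 12)
Pow(Add(p, Function('m')(8)), 2) = Pow(Add(2, 12), 2) = Pow(14, 2) = 196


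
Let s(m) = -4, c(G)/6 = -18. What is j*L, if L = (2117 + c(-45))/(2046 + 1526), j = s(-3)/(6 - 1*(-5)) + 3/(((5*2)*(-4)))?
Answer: -387737/1571680 ≈ -0.24670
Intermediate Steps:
c(G) = -108 (c(G) = 6*(-18) = -108)
j = -193/440 (j = -4/(6 - 1*(-5)) + 3/(((5*2)*(-4))) = -4/(6 + 5) + 3/((10*(-4))) = -4/11 + 3/(-40) = -4*1/11 + 3*(-1/40) = -4/11 - 3/40 = -193/440 ≈ -0.43864)
L = 2009/3572 (L = (2117 - 108)/(2046 + 1526) = 2009/3572 ≈ 0.56243)
j*L = -193/440*2009/3572 = -387737/1571680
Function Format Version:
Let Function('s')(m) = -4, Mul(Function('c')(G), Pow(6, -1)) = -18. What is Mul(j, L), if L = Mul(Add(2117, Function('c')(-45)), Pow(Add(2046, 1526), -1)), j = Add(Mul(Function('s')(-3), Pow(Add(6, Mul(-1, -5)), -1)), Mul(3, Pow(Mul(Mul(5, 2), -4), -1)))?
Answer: Rational(-387737, 1571680) ≈ -0.24670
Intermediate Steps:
Function('c')(G) = -108 (Function('c')(G) = Mul(6, -18) = -108)
j = Rational(-193, 440) (j = Add(Mul(-4, Pow(Add(6, Mul(-1, -5)), -1)), Mul(3, Pow(Mul(Mul(5, 2), -4), -1))) = Add(Mul(-4, Pow(Add(6, 5), -1)), Mul(3, Pow(Mul(10, -4), -1))) = Add(Mul(-4, Pow(11, -1)), Mul(3, Pow(-40, -1))) = Add(Mul(-4, Rational(1, 11)), Mul(3, Rational(-1, 40))) = Add(Rational(-4, 11), Rational(-3, 40)) = Rational(-193, 440) ≈ -0.43864)
L = Rational(2009, 3572) (L = Mul(Add(2117, -108), Pow(Add(2046, 1526), -1)) = Mul(2009, Pow(3572, -1)) = Mul(2009, Rational(1, 3572)) = Rational(2009, 3572) ≈ 0.56243)
Mul(j, L) = Mul(Rational(-193, 440), Rational(2009, 3572)) = Rational(-387737, 1571680)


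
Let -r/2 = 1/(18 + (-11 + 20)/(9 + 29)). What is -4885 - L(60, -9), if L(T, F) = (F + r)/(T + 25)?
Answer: -287744612/58905 ≈ -4884.9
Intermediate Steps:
r = -76/693 (r = -2/(18 + (-11 + 20)/(9 + 29)) = -2/(18 + 9/38) = -2/693/38 = -2*38/693 = -76/693 ≈ -0.10967)
L(T, F) = (-76/693 + F)/(25 + T) (L(T, F) = (F - 76/693)/(T + 25) = (-76/693 + F)/(25 + T))
-4885 - L(60, -9) = -4885 - (-76/693 - 9)/(25 + 60) = -4885 - (-6313)/(85*693) = -4885 - 1*(-6313/58905) = -4885 + 6313/58905 = -287744612/58905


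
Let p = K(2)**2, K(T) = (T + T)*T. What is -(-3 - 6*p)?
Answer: 387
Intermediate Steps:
K(T) = 2*T**2 (K(T) = (2*T)*T = 2*T**2)
p = 64 (p = (2*2**2)**2 = (2*4)**2 = 8**2 = 64)
-(-3 - 6*p) = -(-3 - 6*64) = -(-3 - 384) = -1*(-387) = 387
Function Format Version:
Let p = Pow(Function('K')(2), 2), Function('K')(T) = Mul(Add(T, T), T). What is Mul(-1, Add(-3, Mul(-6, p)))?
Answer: 387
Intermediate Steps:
Function('K')(T) = Mul(2, Pow(T, 2)) (Function('K')(T) = Mul(Mul(2, T), T) = Mul(2, Pow(T, 2)))
p = 64 (p = Pow(Mul(2, Pow(2, 2)), 2) = Pow(Mul(2, 4), 2) = Pow(8, 2) = 64)
Mul(-1, Add(-3, Mul(-6, p))) = Mul(-1, Add(-3, Mul(-6, 64))) = Mul(-1, Add(-3, -384)) = Mul(-1, -387) = 387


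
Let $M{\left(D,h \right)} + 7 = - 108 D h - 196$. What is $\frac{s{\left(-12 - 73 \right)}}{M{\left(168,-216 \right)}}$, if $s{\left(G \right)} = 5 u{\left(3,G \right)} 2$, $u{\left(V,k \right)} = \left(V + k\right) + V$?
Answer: $- \frac{790}{3918901} \approx -0.00020159$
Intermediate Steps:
$M{\left(D,h \right)} = -203 - 108 D h$ ($M{\left(D,h \right)} = -7 + \left(- 108 D h - 196\right) = -7 - \left(196 + 108 D h\right) = -203 - 108 D h$)
$u{\left(V,k \right)} = k + 2 V$
$s{\left(G \right)} = 60 + 10 G$ ($s{\left(G \right)} = 5 \left(G + 2 \cdot 3\right) 2 = 5 \left(G + 6\right) 2 = 5 \left(6 + G\right) 2 = \left(30 + 5 G\right) 2 = 60 + 10 G$)
$\frac{s{\left(-12 - 73 \right)}}{M{\left(168,-216 \right)}} = \frac{60 + 10 \left(-12 - 73\right)}{-203 - 18144 \left(-216\right)} = \frac{60 + 10 \left(-85\right)}{-203 + 3919104} = \frac{60 - 850}{3918901} = \left(-790\right) \frac{1}{3918901} = - \frac{790}{3918901}$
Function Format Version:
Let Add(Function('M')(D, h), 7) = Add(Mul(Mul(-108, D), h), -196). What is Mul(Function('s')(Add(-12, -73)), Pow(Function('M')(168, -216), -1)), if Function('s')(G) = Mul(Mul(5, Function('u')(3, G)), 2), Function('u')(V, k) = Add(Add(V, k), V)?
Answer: Rational(-790, 3918901) ≈ -0.00020159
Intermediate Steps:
Function('M')(D, h) = Add(-203, Mul(-108, D, h)) (Function('M')(D, h) = Add(-7, Add(Mul(Mul(-108, D), h), -196)) = Add(-7, Add(Mul(-108, D, h), -196)) = Add(-7, Add(-196, Mul(-108, D, h))) = Add(-203, Mul(-108, D, h)))
Function('u')(V, k) = Add(k, Mul(2, V))
Function('s')(G) = Add(60, Mul(10, G)) (Function('s')(G) = Mul(Mul(5, Add(G, Mul(2, 3))), 2) = Mul(Mul(5, Add(G, 6)), 2) = Mul(Mul(5, Add(6, G)), 2) = Mul(Add(30, Mul(5, G)), 2) = Add(60, Mul(10, G)))
Mul(Function('s')(Add(-12, -73)), Pow(Function('M')(168, -216), -1)) = Mul(Add(60, Mul(10, Add(-12, -73))), Pow(Add(-203, Mul(-108, 168, -216)), -1)) = Mul(Add(60, Mul(10, -85)), Pow(Add(-203, 3919104), -1)) = Mul(Add(60, -850), Pow(3918901, -1)) = Mul(-790, Rational(1, 3918901)) = Rational(-790, 3918901)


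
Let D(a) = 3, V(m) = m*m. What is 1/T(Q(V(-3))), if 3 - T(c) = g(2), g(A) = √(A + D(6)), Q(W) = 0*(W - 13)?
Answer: ¾ + √5/4 ≈ 1.3090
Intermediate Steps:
V(m) = m²
Q(W) = 0 (Q(W) = 0*(-13 + W) = 0)
g(A) = √(3 + A) (g(A) = √(A + 3) = √(3 + A))
T(c) = 3 - √5 (T(c) = 3 - √(3 + 2) = 3 - √5)
1/T(Q(V(-3))) = 1/(3 - √5)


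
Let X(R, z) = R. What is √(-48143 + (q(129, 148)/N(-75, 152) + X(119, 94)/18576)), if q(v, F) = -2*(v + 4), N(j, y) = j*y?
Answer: I*√2884129805181/7740 ≈ 219.42*I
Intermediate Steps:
q(v, F) = -8 - 2*v (q(v, F) = -2*(4 + v) = -8 - 2*v)
√(-48143 + (q(129, 148)/N(-75, 152) + X(119, 94)/18576)) = √(-48143 + ((-8 - 2*129)/((-75*152)) + 119/18576)) = √(-48143 + ((-8 - 258)/(-11400) + 119*(1/18576))) = √(-48143 + (-266*(-1/11400) + 119/18576)) = √(-48143 + (7/300 + 119/18576)) = √(-48143 + 13811/464400) = √(-22357595389/464400) = I*√2884129805181/7740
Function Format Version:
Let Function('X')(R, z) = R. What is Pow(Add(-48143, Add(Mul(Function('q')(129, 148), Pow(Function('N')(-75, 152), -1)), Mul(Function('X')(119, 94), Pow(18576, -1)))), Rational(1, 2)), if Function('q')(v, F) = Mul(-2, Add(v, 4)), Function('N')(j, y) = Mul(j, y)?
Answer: Mul(Rational(1, 7740), I, Pow(2884129805181, Rational(1, 2))) ≈ Mul(219.42, I)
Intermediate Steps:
Function('q')(v, F) = Add(-8, Mul(-2, v)) (Function('q')(v, F) = Mul(-2, Add(4, v)) = Add(-8, Mul(-2, v)))
Pow(Add(-48143, Add(Mul(Function('q')(129, 148), Pow(Function('N')(-75, 152), -1)), Mul(Function('X')(119, 94), Pow(18576, -1)))), Rational(1, 2)) = Pow(Add(-48143, Add(Mul(Add(-8, Mul(-2, 129)), Pow(Mul(-75, 152), -1)), Mul(119, Pow(18576, -1)))), Rational(1, 2)) = Pow(Add(-48143, Add(Mul(Add(-8, -258), Pow(-11400, -1)), Mul(119, Rational(1, 18576)))), Rational(1, 2)) = Pow(Add(-48143, Add(Mul(-266, Rational(-1, 11400)), Rational(119, 18576))), Rational(1, 2)) = Pow(Add(-48143, Add(Rational(7, 300), Rational(119, 18576))), Rational(1, 2)) = Pow(Add(-48143, Rational(13811, 464400)), Rational(1, 2)) = Pow(Rational(-22357595389, 464400), Rational(1, 2)) = Mul(Rational(1, 7740), I, Pow(2884129805181, Rational(1, 2)))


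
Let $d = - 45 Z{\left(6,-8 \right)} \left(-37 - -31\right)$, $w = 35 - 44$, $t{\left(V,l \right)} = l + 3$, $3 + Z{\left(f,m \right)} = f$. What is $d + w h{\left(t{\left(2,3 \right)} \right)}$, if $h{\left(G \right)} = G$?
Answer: $756$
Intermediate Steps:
$Z{\left(f,m \right)} = -3 + f$
$t{\left(V,l \right)} = 3 + l$
$w = -9$ ($w = 35 - 44 = -9$)
$d = 810$ ($d = - 45 \left(-3 + 6\right) \left(-37 - -31\right) = \left(-45\right) 3 \left(-37 + 31\right) = \left(-135\right) \left(-6\right) = 810$)
$d + w h{\left(t{\left(2,3 \right)} \right)} = 810 - 9 \left(3 + 3\right) = 810 - 54 = 756$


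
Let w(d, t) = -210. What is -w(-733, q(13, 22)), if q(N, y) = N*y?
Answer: 210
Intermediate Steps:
-w(-733, q(13, 22)) = -1*(-210) = 210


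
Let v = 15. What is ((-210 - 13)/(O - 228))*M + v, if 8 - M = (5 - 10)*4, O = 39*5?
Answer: 6739/33 ≈ 204.21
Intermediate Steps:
O = 195
M = 28 (M = 8 - (5 - 10)*4 = 8 - (-5)*4 = 8 - 1*(-20) = 8 + 20 = 28)
((-210 - 13)/(O - 228))*M + v = ((-210 - 13)/(195 - 228))*28 + 15 = -223/(-33)*28 + 15 = -223*(-1/33)*28 + 15 = (223/33)*28 + 15 = 6244/33 + 15 = 6739/33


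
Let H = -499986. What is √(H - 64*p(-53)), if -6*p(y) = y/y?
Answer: I*√4499778/3 ≈ 707.09*I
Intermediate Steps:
p(y) = -⅙ (p(y) = -y/(6*y) = -⅙*1 = -⅙)
√(H - 64*p(-53)) = √(-499986 - 64*(-⅙)) = √(-499986 + 32/3) = √(-1499926/3) = I*√4499778/3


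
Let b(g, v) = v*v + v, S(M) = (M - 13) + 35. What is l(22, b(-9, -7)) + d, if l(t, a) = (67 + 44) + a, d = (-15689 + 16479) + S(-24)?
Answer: 941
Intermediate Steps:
S(M) = 22 + M (S(M) = (-13 + M) + 35 = 22 + M)
d = 788 (d = (-15689 + 16479) + (22 - 24) = 790 - 2 = 788)
b(g, v) = v + v² (b(g, v) = v² + v = v + v²)
l(t, a) = 111 + a
l(22, b(-9, -7)) + d = (111 - 7*(1 - 7)) + 788 = (111 - 7*(-6)) + 788 = (111 + 42) + 788 = 153 + 788 = 941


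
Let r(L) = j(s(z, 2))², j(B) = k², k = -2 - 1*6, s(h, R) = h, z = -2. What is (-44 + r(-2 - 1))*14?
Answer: 56728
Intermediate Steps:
k = -8 (k = -2 - 6 = -8)
j(B) = 64 (j(B) = (-8)² = 64)
r(L) = 4096 (r(L) = 64² = 4096)
(-44 + r(-2 - 1))*14 = (-44 + 4096)*14 = 4052*14 = 56728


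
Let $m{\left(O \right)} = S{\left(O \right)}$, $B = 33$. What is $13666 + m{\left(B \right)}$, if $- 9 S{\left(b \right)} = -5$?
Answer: $\frac{122999}{9} \approx 13667.0$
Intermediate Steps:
$S{\left(b \right)} = \frac{5}{9}$ ($S{\left(b \right)} = \left(- \frac{1}{9}\right) \left(-5\right) = \frac{5}{9}$)
$m{\left(O \right)} = \frac{5}{9}$
$13666 + m{\left(B \right)} = 13666 + \frac{5}{9} = \frac{122999}{9}$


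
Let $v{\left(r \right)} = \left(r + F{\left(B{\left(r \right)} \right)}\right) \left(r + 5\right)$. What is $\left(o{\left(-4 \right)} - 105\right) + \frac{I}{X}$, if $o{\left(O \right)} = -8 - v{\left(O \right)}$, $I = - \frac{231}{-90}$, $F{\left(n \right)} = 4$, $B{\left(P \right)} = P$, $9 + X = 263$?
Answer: $- \frac{860983}{7620} \approx -112.99$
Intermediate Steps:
$X = 254$ ($X = -9 + 263 = 254$)
$v{\left(r \right)} = \left(4 + r\right) \left(5 + r\right)$ ($v{\left(r \right)} = \left(r + 4\right) \left(r + 5\right) = \left(4 + r\right) \left(5 + r\right)$)
$I = \frac{77}{30}$ ($I = \left(-231\right) \left(- \frac{1}{90}\right) = \frac{77}{30} \approx 2.5667$)
$o{\left(O \right)} = -28 - O^{2} - 9 O$ ($o{\left(O \right)} = -8 - \left(20 + O^{2} + 9 O\right) = -28 - O^{2} - 9 O$)
$\left(o{\left(-4 \right)} - 105\right) + \frac{I}{X} = \left(\left(-28 - \left(-4\right)^{2} - -36\right) - 105\right) + \frac{77}{30 \cdot 254} = \left(\left(-28 - 16 + 36\right) - 105\right) + \frac{77}{30} \cdot \frac{1}{254} = \left(\left(-28 - 16 + 36\right) - 105\right) + \frac{77}{7620} = \left(-8 - 105\right) + \frac{77}{7620} = -113 + \frac{77}{7620} = - \frac{860983}{7620}$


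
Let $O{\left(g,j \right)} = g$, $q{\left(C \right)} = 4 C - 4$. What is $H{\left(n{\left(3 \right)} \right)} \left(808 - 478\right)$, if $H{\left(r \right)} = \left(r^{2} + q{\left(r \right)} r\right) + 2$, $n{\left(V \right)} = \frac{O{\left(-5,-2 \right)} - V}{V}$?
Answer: $\frac{47740}{3} \approx 15913.0$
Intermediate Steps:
$q{\left(C \right)} = -4 + 4 C$
$n{\left(V \right)} = \frac{-5 - V}{V}$
$H{\left(r \right)} = 2 + r^{2} + r \left(-4 + 4 r\right)$ ($H{\left(r \right)} = \left(r^{2} + \left(-4 + 4 r\right) r\right) + 2 = \left(r^{2} + r \left(-4 + 4 r\right)\right) + 2 = 2 + r^{2} + r \left(-4 + 4 r\right)$)
$H{\left(n{\left(3 \right)} \right)} \left(808 - 478\right) = \left(2 - 4 \frac{-5 - 3}{3} + 5 \left(\frac{-5 - 3}{3}\right)^{2}\right) \left(808 - 478\right) = \left(2 - 4 \frac{-5 - 3}{3} + 5 \left(\frac{-5 - 3}{3}\right)^{2}\right) 330 = \left(2 - 4 \cdot \frac{1}{3} \left(-8\right) + 5 \left(\frac{1}{3} \left(-8\right)\right)^{2}\right) 330 = \left(2 - - \frac{32}{3} + 5 \left(- \frac{8}{3}\right)^{2}\right) 330 = \left(2 + \frac{32}{3} + 5 \cdot \frac{64}{9}\right) 330 = \left(2 + \frac{32}{3} + \frac{320}{9}\right) 330 = \frac{434}{9} \cdot 330 = \frac{47740}{3}$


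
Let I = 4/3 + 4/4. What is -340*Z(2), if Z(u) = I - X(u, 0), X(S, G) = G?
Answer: -2380/3 ≈ -793.33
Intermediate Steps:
I = 7/3 (I = 4*(1/3) + 4*(1/4) = 4/3 + 1 = 7/3 ≈ 2.3333)
Z(u) = 7/3 (Z(u) = 7/3 - 1*0 = 7/3 + 0 = 7/3)
-340*Z(2) = -340*7/3 = -2380/3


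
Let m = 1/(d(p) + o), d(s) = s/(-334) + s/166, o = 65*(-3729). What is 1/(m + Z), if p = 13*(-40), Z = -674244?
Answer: -3359720325/2265271270823161 ≈ -1.4831e-6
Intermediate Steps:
p = -520
o = -242385
d(s) = 42*s/13861 (d(s) = s*(-1/334) + s*(1/166) = -s/334 + s/166 = 42*s/13861)
m = -13861/3359720325 (m = 1/((42/13861)*(-520) - 242385) = 1/(-21840/13861 - 242385) = 1/(-3359720325/13861) = -13861/3359720325 ≈ -4.1256e-6)
1/(m + Z) = 1/(-13861/3359720325 - 674244) = 1/(-2265271270823161/3359720325) = -3359720325/2265271270823161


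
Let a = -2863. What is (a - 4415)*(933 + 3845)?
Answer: -34774284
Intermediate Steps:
(a - 4415)*(933 + 3845) = (-2863 - 4415)*(933 + 3845) = -7278*4778 = -34774284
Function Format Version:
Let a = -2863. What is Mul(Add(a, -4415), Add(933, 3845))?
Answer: -34774284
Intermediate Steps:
Mul(Add(a, -4415), Add(933, 3845)) = Mul(Add(-2863, -4415), Add(933, 3845)) = Mul(-7278, 4778) = -34774284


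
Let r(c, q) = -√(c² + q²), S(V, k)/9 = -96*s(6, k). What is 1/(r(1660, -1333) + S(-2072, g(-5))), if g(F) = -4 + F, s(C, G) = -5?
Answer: 4320/14129911 + √4532489/14129911 ≈ 0.00045641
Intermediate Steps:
S(V, k) = 4320 (S(V, k) = 9*(-96*(-5)) = 9*480 = 4320)
1/(r(1660, -1333) + S(-2072, g(-5))) = 1/(-√(1660² + (-1333)²) + 4320) = 1/(-√(2755600 + 1776889) + 4320) = 1/(-√4532489 + 4320) = 1/(4320 - √4532489)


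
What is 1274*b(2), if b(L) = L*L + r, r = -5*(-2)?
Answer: 17836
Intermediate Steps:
r = 10
b(L) = 10 + L² (b(L) = L*L + 10 = L² + 10 = 10 + L²)
1274*b(2) = 1274*(10 + 2²) = 1274*(10 + 4) = 1274*14 = 17836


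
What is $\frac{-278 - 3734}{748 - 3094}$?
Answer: $\frac{118}{69} \approx 1.7101$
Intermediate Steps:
$\frac{-278 - 3734}{748 - 3094} = - \frac{4012}{-2346} = \left(-4012\right) \left(- \frac{1}{2346}\right) = \frac{118}{69}$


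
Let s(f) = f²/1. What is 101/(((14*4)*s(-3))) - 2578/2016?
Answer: -1087/1008 ≈ -1.0784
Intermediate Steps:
s(f) = f² (s(f) = 1*f² = f²)
101/(((14*4)*s(-3))) - 2578/2016 = 101/(((14*4)*(-3)²)) - 2578/2016 = 101/((56*9)) - 2578*1/2016 = 101/504 - 1289/1008 = -1087/1008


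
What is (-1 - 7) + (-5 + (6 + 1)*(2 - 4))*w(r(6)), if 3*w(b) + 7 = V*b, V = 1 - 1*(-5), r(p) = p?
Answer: -575/3 ≈ -191.67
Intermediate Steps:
V = 6 (V = 1 + 5 = 6)
w(b) = -7/3 + 2*b (w(b) = -7/3 + (6*b)/3 = -7/3 + 2*b)
(-1 - 7) + (-5 + (6 + 1)*(2 - 4))*w(r(6)) = (-1 - 7) + (-5 + (6 + 1)*(2 - 4))*(-7/3 + 2*6) = -8 + (-5 + 7*(-2))*(-7/3 + 12) = -8 + (-5 - 14)*(29/3) = -8 - 19*29/3 = -8 - 551/3 = -575/3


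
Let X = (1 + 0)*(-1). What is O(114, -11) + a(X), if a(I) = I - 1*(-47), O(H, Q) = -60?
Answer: -14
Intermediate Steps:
X = -1 (X = 1*(-1) = -1)
a(I) = 47 + I (a(I) = I + 47 = 47 + I)
O(114, -11) + a(X) = -60 + (47 - 1) = -60 + 46 = -14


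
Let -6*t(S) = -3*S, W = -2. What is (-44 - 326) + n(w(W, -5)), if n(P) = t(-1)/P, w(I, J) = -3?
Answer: -2219/6 ≈ -369.83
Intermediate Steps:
t(S) = S/2 (t(S) = -(-1)*S/2 = S/2)
n(P) = -1/(2*P) (n(P) = ((½)*(-1))/P = -1/(2*P))
(-44 - 326) + n(w(W, -5)) = (-44 - 326) - ½/(-3) = -370 - ½*(-⅓) = -370 + ⅙ = -2219/6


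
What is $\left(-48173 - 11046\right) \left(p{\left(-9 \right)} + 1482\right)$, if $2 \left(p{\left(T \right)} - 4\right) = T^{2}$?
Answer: $- \frac{180795607}{2} \approx -9.0398 \cdot 10^{7}$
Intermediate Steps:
$p{\left(T \right)} = 4 + \frac{T^{2}}{2}$
$\left(-48173 - 11046\right) \left(p{\left(-9 \right)} + 1482\right) = \left(-48173 - 11046\right) \left(\left(4 + \frac{\left(-9\right)^{2}}{2}\right) + 1482\right) = - 59219 \left(\left(4 + \frac{1}{2} \cdot 81\right) + 1482\right) = - 59219 \left(\left(4 + \frac{81}{2}\right) + 1482\right) = - 59219 \left(\frac{89}{2} + 1482\right) = \left(-59219\right) \frac{3053}{2} = - \frac{180795607}{2}$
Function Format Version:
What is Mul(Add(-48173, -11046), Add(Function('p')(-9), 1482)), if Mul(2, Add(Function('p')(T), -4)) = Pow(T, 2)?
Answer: Rational(-180795607, 2) ≈ -9.0398e+7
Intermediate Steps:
Function('p')(T) = Add(4, Mul(Rational(1, 2), Pow(T, 2)))
Mul(Add(-48173, -11046), Add(Function('p')(-9), 1482)) = Mul(Add(-48173, -11046), Add(Add(4, Mul(Rational(1, 2), Pow(-9, 2))), 1482)) = Mul(-59219, Add(Add(4, Mul(Rational(1, 2), 81)), 1482)) = Mul(-59219, Add(Add(4, Rational(81, 2)), 1482)) = Mul(-59219, Add(Rational(89, 2), 1482)) = Mul(-59219, Rational(3053, 2)) = Rational(-180795607, 2)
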